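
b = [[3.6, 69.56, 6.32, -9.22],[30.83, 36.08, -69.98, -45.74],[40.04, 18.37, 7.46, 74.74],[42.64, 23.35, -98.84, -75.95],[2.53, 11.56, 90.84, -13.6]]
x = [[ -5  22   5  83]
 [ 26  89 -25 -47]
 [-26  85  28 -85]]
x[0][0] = -5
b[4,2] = 90.84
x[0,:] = [-5, 22, 5, 83]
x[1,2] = -25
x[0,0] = -5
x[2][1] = 85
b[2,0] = 40.04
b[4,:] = [2.53, 11.56, 90.84, -13.6]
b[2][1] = 18.37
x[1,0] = 26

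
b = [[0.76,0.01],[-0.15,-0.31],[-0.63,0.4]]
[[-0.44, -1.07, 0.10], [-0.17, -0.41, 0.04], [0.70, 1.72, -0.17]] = b@[[-0.59, -1.44, 0.14], [0.83, 2.03, -0.20]]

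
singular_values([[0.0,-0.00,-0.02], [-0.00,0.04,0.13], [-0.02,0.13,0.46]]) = [0.5, 0.01, 0.0]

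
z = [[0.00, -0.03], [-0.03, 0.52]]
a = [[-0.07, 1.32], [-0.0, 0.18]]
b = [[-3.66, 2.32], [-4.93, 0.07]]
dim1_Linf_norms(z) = [0.03, 0.52]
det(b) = 11.18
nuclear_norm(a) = 1.34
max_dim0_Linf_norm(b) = 4.93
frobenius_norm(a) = 1.33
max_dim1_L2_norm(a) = 1.32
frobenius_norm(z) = 0.52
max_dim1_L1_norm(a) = 1.39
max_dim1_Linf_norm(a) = 1.32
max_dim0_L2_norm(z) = 0.52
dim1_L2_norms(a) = [1.32, 0.18]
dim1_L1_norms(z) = [0.03, 0.55]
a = b @ z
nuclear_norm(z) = 0.52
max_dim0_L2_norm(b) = 6.14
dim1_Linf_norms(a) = [1.32, 0.18]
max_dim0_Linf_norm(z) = 0.52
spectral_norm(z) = 0.52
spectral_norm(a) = 1.33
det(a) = -0.01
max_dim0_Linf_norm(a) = 1.32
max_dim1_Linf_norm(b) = 4.93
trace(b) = -3.59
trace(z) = 0.52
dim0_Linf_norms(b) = [4.93, 2.32]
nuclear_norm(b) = 8.09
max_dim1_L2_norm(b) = 4.93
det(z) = -0.00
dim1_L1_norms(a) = [1.39, 0.18]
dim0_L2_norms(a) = [0.07, 1.33]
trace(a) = 0.11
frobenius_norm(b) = 6.56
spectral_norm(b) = 6.32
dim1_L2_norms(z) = [0.03, 0.52]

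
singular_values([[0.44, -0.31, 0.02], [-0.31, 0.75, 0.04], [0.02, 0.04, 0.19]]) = [0.94, 0.27, 0.17]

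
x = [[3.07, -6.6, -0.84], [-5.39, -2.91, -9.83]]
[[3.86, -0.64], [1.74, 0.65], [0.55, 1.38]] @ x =[[15.30, -23.61, 3.05], [1.84, -13.38, -7.85], [-5.75, -7.65, -14.03]]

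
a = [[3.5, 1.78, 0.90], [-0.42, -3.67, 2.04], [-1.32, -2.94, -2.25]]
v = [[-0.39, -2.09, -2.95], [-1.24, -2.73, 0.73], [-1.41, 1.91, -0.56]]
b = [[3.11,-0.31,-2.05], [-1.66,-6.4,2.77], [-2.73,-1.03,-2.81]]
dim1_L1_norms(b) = [5.47, 10.83, 6.57]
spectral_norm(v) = 4.13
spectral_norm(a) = 5.76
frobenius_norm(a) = 7.03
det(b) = 100.91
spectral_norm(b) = 7.33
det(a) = 40.17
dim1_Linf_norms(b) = [3.11, 6.4, 2.81]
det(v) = 21.89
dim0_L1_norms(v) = [3.04, 6.73, 4.24]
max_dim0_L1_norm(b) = 7.74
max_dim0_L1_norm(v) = 6.73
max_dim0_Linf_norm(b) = 6.4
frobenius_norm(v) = 5.36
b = v + a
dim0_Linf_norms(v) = [1.41, 2.73, 2.95]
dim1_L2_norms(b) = [3.74, 7.17, 4.05]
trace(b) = -6.10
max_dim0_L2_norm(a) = 5.03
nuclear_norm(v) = 8.85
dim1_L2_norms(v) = [3.64, 3.09, 2.44]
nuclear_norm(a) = 11.26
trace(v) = -3.68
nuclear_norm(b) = 14.78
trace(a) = -2.42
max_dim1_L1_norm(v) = 5.43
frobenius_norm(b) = 9.04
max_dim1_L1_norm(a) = 6.51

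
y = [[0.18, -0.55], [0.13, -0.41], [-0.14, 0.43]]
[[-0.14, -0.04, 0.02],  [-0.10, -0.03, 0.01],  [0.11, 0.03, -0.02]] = y@[[-0.01, -0.13, 0.02],[0.25, 0.03, -0.03]]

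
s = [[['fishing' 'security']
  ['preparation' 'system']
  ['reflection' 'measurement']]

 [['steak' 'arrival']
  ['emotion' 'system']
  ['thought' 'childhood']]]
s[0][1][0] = 'preparation'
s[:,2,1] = ['measurement', 'childhood']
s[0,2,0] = 'reflection'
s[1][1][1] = 'system'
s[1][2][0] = 'thought'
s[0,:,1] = ['security', 'system', 'measurement']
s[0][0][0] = 'fishing'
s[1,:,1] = ['arrival', 'system', 'childhood']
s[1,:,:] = [['steak', 'arrival'], ['emotion', 'system'], ['thought', 'childhood']]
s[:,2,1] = ['measurement', 'childhood']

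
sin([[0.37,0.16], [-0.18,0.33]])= [[0.37, 0.15], [-0.17, 0.33]]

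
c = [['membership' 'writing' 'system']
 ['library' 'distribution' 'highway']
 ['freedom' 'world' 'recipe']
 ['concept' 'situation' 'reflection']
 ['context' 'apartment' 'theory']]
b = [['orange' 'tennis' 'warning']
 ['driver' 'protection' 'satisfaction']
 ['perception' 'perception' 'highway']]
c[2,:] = ['freedom', 'world', 'recipe']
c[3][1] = 'situation'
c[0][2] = 'system'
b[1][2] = 'satisfaction'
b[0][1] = 'tennis'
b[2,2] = 'highway'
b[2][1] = 'perception'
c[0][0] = 'membership'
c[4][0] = 'context'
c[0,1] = 'writing'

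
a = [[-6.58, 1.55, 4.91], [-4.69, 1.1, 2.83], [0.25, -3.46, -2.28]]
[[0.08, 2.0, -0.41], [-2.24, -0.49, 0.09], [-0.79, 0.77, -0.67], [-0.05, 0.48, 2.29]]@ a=[[-10.01, 3.74, 6.99], [17.06, -4.32, -12.59], [1.42, 1.94, -0.17], [-1.35, -7.47, -4.11]]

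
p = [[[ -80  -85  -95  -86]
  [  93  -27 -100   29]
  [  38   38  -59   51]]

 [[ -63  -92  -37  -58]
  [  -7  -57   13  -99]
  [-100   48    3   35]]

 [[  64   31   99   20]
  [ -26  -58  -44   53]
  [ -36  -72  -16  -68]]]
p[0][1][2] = -100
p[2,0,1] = 31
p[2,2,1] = -72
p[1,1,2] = 13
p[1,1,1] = -57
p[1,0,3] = -58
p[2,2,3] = -68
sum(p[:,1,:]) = -230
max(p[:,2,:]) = 51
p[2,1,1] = -58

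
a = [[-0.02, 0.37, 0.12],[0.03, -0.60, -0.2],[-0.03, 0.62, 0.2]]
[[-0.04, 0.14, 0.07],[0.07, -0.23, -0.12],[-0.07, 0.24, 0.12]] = a@[[0.65, -0.02, -0.18], [-0.02, 0.38, -0.00], [-0.18, -0.00, 0.57]]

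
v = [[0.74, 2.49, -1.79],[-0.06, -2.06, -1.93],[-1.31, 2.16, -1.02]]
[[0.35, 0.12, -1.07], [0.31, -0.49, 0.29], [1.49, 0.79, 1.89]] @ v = [[1.65,-1.69,0.23], [-0.12,2.41,0.09], [-1.42,6.17,-6.12]]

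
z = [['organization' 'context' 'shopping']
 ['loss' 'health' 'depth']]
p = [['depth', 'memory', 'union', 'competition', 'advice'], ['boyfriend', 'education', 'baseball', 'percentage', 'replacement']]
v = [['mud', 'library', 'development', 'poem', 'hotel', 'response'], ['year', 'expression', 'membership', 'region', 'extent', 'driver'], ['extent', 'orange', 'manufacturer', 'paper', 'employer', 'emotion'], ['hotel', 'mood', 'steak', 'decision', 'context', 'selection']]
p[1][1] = 'education'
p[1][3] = 'percentage'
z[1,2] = 'depth'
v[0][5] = 'response'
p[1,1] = 'education'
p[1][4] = 'replacement'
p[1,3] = 'percentage'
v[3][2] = 'steak'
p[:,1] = ['memory', 'education']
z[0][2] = 'shopping'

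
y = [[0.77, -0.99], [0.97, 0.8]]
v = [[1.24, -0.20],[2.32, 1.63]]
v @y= [[0.76, -1.39], [3.37, -0.99]]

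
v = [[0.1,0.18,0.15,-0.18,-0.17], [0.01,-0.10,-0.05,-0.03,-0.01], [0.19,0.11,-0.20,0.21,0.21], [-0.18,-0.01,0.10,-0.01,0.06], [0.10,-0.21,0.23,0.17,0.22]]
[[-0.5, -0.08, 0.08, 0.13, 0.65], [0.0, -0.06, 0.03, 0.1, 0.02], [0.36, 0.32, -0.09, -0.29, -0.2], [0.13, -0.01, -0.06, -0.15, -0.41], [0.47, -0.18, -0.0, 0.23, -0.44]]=v @ [[-0.35, -0.13, 0.27, 0.82, 1.6], [-0.42, 0.78, -0.23, -1.13, 0.28], [-0.09, -0.61, 0.1, 0.58, -0.00], [0.83, 0.09, -0.02, 0.17, -0.43], [1.33, 0.56, -0.45, -1.16, -2.11]]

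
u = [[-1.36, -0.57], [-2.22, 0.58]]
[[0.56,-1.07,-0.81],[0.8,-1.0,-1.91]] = u @ [[-0.38, 0.58, 0.76], [-0.07, 0.49, -0.39]]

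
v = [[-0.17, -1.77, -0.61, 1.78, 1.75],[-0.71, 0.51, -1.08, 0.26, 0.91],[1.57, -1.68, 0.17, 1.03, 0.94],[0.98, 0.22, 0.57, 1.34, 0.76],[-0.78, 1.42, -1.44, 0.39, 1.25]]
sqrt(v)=[[0.71-0.01j, -3.72+0.07j, -1.39+0.00j, (1.26+0.01j), 2.21-0.04j], [(-0.12-0j), 0.18+0.00j, (-0.68+0j), 0.22+0.00j, (0.69-0j)], [(0.74+0.04j), (1.6-0.23j), 1.35-0.01j, -0.00-0.04j, (-0.93+0.14j)], [0.38-0.04j, 0.32+0.20j, 0.63+0.00j, (0.87+0.04j), 0.20-0.12j], [-0.26+0.05j, 1.53-0.28j, (-0.49-0.01j), (0.27-0.05j), 0.54+0.17j]]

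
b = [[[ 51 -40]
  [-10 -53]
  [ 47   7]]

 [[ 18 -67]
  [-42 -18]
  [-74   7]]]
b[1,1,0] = -42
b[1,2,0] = -74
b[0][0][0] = 51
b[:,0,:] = [[51, -40], [18, -67]]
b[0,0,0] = 51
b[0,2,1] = 7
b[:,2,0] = [47, -74]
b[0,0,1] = -40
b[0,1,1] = -53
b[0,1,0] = -10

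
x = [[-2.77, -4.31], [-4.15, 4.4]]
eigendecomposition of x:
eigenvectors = [[-0.91, 0.43], [-0.41, -0.90]]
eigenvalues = [-4.73, 6.36]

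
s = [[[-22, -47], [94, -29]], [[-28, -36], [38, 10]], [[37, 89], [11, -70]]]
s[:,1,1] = [-29, 10, -70]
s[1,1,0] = 38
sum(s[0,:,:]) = -4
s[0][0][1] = -47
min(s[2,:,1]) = -70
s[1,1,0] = 38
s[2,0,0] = 37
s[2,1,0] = 11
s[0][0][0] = -22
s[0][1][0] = 94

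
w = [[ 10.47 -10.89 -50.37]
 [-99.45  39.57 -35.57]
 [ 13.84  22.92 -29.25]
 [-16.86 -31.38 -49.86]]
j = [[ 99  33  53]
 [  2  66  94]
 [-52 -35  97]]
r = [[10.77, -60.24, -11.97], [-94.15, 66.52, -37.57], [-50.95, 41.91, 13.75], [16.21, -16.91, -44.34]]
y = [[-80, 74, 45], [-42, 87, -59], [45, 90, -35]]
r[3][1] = -16.91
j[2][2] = 97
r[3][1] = -16.91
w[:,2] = [-50.37, -35.57, -29.25, -49.86]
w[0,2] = -50.37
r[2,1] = 41.91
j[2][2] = 97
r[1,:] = [-94.15, 66.52, -37.57]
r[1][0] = -94.15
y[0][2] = 45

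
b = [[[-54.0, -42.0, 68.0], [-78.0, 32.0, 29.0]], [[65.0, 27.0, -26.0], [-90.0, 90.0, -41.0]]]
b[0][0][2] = 68.0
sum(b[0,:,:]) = -45.0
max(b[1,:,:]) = 90.0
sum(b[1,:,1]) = 117.0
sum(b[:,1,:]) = -58.0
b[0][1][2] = 29.0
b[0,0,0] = -54.0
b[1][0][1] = 27.0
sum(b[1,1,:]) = -41.0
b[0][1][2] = 29.0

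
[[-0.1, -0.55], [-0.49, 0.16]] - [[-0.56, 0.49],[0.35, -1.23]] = [[0.46,-1.04], [-0.84,1.39]]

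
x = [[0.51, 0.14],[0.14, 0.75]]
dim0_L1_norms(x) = [0.65, 0.89]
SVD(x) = [[0.42, 0.91],  [0.91, -0.42]] @ diag([0.8143908891458577, 0.4456091108541423]) @ [[0.42,0.91], [0.91,-0.42]]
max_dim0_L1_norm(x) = 0.89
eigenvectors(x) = [[-0.91, -0.42], [0.42, -0.91]]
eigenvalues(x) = [0.45, 0.81]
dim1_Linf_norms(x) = [0.51, 0.75]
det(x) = 0.36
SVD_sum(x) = [[0.14,  0.31], [0.31,  0.67]] + [[0.37, -0.17], [-0.17, 0.08]]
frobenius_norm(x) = 0.93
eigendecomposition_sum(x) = [[0.37, -0.17], [-0.17, 0.08]] + [[0.14,0.31], [0.31,0.67]]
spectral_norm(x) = 0.81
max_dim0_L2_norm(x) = 0.76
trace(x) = 1.26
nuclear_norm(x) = 1.26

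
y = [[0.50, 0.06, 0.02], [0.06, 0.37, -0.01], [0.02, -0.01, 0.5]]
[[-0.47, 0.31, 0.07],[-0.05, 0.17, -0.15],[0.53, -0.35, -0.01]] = y @ [[-1.0, 0.61, 0.19], [0.05, 0.33, -0.45], [1.11, -0.72, -0.03]]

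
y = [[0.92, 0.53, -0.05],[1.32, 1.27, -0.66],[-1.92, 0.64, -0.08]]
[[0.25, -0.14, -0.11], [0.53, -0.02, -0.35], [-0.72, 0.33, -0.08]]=y @ [[0.34,-0.16,-0.02], [-0.16,-0.01,-0.16], [-0.43,-0.31,0.18]]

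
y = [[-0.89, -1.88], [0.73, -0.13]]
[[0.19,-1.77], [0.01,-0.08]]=y @ [[-0.00, 0.05], [-0.10, 0.92]]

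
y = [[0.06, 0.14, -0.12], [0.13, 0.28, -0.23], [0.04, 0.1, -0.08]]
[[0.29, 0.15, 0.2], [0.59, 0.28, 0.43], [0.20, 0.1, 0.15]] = y @ [[1.34, -0.86, 1.58], [0.32, 0.65, 1.63], [-1.4, -0.92, 1.00]]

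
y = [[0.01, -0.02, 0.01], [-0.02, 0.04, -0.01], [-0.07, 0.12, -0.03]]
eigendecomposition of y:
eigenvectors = [[(-0.03-0.24j),(-0.03+0.24j),(-0.39+0j)],  [0.27-0.01j,(0.27+0.01j),-0.47+0.00j],  [0.93+0.00j,0.93-0.00j,-0.79+0.00j]]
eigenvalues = [(0.01+0.02j), (0.01-0.02j), (0.01+0j)]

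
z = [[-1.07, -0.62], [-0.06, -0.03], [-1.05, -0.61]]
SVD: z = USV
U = [[-0.71, -0.13], [-0.04, -0.97], [-0.70, 0.19]]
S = [1.73, 0.0]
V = [[0.87, 0.5], [0.5, -0.87]]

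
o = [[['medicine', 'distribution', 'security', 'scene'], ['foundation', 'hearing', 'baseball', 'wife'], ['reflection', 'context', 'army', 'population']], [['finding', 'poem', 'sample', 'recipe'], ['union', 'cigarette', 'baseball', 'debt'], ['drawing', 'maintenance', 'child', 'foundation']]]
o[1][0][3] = 'recipe'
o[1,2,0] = 'drawing'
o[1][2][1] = 'maintenance'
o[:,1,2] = ['baseball', 'baseball']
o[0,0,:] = ['medicine', 'distribution', 'security', 'scene']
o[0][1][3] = 'wife'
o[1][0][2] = 'sample'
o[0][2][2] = 'army'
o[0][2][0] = 'reflection'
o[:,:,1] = [['distribution', 'hearing', 'context'], ['poem', 'cigarette', 'maintenance']]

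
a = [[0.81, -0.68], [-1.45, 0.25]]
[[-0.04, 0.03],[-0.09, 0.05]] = a @ [[0.09, -0.05], [0.16, -0.1]]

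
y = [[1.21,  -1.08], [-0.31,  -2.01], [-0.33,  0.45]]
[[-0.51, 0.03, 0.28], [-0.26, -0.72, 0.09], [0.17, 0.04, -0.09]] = y @[[-0.27, 0.30, 0.17], [0.17, 0.31, -0.07]]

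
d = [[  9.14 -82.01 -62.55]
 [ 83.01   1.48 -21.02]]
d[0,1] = -82.01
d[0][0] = 9.14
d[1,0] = 83.01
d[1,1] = 1.48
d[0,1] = -82.01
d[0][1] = -82.01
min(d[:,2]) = -62.55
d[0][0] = 9.14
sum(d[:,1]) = -80.53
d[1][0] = 83.01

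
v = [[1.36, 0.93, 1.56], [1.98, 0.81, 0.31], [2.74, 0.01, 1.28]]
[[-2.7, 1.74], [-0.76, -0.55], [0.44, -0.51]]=v @ [[0.65, -0.82], [-2.13, 0.81], [-1.03, 1.35]]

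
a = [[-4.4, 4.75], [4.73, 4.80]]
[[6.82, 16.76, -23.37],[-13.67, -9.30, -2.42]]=a@[[-2.24, -2.86, 2.31], [-0.64, 0.88, -2.78]]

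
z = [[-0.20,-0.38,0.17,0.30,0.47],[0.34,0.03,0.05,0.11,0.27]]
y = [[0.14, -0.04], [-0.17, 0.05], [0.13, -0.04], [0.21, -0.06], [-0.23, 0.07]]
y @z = [[-0.04, -0.05, 0.02, 0.04, 0.05], [0.05, 0.07, -0.03, -0.05, -0.07], [-0.04, -0.05, 0.02, 0.03, 0.05], [-0.06, -0.08, 0.03, 0.06, 0.08], [0.07, 0.09, -0.04, -0.06, -0.09]]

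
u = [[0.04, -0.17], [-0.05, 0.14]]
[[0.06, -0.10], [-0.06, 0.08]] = u @[[0.46, -0.24], [-0.24, 0.52]]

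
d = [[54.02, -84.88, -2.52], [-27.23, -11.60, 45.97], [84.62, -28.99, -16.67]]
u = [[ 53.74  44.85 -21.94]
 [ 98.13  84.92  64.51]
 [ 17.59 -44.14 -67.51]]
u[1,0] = 98.13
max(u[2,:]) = 17.59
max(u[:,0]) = 98.13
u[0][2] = -21.94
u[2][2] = -67.51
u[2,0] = 17.59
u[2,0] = 17.59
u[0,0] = 53.74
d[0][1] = -84.88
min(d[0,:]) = -84.88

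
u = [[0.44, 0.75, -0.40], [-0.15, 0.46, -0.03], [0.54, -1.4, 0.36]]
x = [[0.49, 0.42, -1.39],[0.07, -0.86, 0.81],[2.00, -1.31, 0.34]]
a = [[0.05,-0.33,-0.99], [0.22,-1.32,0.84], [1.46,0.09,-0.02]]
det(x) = -1.22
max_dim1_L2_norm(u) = 1.54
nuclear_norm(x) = 4.57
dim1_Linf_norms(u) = [0.75, 0.46, 1.4]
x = u + a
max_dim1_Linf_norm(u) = 1.4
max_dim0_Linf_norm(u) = 1.4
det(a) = -2.34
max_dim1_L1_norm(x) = 3.65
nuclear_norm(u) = 2.51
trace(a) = -1.29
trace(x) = -0.03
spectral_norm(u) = 1.75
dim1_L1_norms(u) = [1.59, 0.64, 2.3]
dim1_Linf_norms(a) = [0.99, 1.32, 1.46]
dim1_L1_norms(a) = [1.37, 2.38, 1.57]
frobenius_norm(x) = 3.10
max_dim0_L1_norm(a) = 1.85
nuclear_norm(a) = 4.07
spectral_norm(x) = 2.53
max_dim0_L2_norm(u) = 1.65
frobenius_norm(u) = 1.88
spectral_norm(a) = 1.63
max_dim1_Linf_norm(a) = 1.46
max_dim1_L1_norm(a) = 2.38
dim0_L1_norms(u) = [1.13, 2.61, 0.79]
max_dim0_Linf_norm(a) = 1.46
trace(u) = 1.26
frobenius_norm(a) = 2.39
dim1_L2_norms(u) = [0.96, 0.48, 1.54]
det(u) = 0.10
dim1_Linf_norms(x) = [1.39, 0.86, 2.0]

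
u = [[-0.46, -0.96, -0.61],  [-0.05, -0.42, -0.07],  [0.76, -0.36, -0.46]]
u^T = [[-0.46,-0.05,0.76], [-0.96,-0.42,-0.36], [-0.61,-0.07,-0.46]]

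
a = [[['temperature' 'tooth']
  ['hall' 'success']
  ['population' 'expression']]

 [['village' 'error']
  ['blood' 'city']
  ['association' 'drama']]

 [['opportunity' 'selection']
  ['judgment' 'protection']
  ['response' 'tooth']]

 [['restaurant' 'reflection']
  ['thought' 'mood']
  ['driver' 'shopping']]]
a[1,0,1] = 'error'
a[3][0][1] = 'reflection'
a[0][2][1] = 'expression'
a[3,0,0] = 'restaurant'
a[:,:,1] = [['tooth', 'success', 'expression'], ['error', 'city', 'drama'], ['selection', 'protection', 'tooth'], ['reflection', 'mood', 'shopping']]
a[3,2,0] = 'driver'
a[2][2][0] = 'response'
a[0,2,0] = 'population'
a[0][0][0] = 'temperature'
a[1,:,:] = [['village', 'error'], ['blood', 'city'], ['association', 'drama']]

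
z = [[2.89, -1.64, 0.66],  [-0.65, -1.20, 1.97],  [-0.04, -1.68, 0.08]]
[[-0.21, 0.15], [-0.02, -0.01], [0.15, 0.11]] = z @ [[-0.10, 0.02], [-0.09, -0.07], [-0.10, -0.04]]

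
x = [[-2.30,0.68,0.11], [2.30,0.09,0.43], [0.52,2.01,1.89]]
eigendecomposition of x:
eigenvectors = [[0.76, -0.15, 0.06], [-0.62, -0.64, 0.24], [0.18, 0.76, 0.97]]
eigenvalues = [-2.83, 0.1, 2.41]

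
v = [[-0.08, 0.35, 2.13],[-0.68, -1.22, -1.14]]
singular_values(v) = [2.62, 1.03]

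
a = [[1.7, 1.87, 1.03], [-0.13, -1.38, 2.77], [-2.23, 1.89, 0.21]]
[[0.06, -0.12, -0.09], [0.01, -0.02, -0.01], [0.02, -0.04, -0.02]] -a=[[-1.64, -1.99, -1.12], [0.14, 1.36, -2.78], [2.25, -1.93, -0.23]]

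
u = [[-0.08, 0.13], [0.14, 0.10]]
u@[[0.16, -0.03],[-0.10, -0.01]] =[[-0.03, 0.0], [0.01, -0.01]]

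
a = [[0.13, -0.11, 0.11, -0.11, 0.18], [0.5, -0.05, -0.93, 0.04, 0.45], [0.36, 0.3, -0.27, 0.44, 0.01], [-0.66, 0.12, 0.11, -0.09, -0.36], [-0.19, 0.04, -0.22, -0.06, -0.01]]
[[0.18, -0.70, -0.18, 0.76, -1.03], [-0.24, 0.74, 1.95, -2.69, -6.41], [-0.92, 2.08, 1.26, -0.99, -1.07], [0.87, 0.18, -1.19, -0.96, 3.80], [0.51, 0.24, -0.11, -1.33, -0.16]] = a@ [[-0.83,  -0.95,  1.9,  2.58,  -3.69], [3.8,  2.03,  -1.24,  -2.25,  0.06], [0.12,  -0.90,  -1.63,  3.62,  3.36], [-3.96,  3.54,  1.19,  -0.57,  2.69], [1.41,  0.75,  -1.39,  -1.57,  -3.43]]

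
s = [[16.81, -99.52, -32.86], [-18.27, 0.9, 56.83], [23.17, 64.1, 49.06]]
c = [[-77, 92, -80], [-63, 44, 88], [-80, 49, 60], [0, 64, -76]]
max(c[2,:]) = 60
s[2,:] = [23.17, 64.1, 49.06]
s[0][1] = -99.52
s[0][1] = -99.52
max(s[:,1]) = 64.1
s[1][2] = 56.83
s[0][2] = -32.86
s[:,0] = [16.81, -18.27, 23.17]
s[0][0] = 16.81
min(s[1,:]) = -18.27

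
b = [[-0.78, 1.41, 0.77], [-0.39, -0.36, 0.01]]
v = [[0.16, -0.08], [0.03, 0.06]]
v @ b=[[-0.09, 0.25, 0.12], [-0.05, 0.02, 0.02]]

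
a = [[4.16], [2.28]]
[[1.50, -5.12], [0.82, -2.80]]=a@[[0.36, -1.23]]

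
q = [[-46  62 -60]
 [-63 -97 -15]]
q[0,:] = [-46, 62, -60]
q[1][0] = -63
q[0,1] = 62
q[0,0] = -46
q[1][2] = -15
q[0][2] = -60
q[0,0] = -46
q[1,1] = -97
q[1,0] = -63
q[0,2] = -60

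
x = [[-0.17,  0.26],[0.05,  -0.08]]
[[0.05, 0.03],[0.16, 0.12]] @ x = [[-0.01, 0.01], [-0.02, 0.03]]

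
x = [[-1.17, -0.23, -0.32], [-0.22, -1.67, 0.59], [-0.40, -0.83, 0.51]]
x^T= [[-1.17, -0.22, -0.40], [-0.23, -1.67, -0.83], [-0.32, 0.59, 0.51]]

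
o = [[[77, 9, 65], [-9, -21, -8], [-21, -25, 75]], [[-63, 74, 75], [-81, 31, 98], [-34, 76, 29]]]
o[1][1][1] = 31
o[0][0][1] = 9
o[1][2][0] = -34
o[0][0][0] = 77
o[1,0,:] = [-63, 74, 75]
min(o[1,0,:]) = -63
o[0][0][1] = 9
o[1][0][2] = 75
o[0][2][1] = -25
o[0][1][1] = -21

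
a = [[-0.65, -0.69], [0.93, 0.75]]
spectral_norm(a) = 1.52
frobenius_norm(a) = 1.53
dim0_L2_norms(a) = [1.13, 1.02]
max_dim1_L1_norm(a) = 1.68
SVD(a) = [[-0.62,  0.78],[0.78,  0.62]] @ diag([1.5217529787935276, 0.10133050642835112]) @ [[0.74,0.67], [0.67,-0.74]]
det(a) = 0.15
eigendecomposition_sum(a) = [[(-0.32+0.24j), -0.34+0.04j], [0.46-0.06j, (0.38+0.15j)]] + [[(-0.32-0.24j), (-0.34-0.04j)], [(0.46+0.06j), (0.37-0.15j)]]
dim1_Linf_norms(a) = [0.69, 0.93]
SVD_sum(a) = [[-0.70, -0.63], [0.89, 0.8]] + [[0.05, -0.06], [0.04, -0.05]]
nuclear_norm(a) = 1.62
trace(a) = 0.10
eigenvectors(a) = [[0.57-0.32j, (0.57+0.32j)], [-0.76+0.00j, -0.76-0.00j]]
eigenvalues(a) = [(0.05+0.39j), (0.05-0.39j)]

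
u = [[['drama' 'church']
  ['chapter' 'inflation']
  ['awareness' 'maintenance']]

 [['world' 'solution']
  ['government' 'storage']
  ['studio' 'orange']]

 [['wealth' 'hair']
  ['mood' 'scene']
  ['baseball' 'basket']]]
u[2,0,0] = 'wealth'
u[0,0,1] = 'church'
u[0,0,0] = 'drama'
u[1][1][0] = 'government'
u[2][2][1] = 'basket'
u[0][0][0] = 'drama'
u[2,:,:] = [['wealth', 'hair'], ['mood', 'scene'], ['baseball', 'basket']]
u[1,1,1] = 'storage'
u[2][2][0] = 'baseball'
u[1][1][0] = 'government'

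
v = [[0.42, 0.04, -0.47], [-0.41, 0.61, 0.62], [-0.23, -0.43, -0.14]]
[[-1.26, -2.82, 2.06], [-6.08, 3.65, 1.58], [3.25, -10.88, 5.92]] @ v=[[0.15, -2.66, -1.44],[-4.41, 1.30, 4.90],[4.46, -9.05, -9.10]]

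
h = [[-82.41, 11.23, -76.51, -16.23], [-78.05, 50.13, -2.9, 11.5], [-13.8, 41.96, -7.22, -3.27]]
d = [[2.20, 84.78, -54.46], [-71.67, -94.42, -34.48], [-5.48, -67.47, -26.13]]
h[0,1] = 11.23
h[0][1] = 11.23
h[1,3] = 11.5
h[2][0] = -13.8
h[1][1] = 50.13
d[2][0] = -5.48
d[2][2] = -26.13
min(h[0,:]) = -82.41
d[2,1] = -67.47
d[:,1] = [84.78, -94.42, -67.47]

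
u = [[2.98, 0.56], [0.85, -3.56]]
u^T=[[2.98, 0.85], [0.56, -3.56]]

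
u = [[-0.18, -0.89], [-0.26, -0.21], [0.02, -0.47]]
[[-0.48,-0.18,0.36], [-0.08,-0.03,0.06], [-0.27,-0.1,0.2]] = u@[[-0.15, -0.06, 0.11], [0.57, 0.22, -0.43]]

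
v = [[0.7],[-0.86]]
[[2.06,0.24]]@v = [[1.24]]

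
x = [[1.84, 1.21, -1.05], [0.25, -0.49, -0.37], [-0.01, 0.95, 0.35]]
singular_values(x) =[2.46, 1.16, 0.01]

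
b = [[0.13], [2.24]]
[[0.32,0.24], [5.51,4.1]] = b @ [[2.46, 1.83]]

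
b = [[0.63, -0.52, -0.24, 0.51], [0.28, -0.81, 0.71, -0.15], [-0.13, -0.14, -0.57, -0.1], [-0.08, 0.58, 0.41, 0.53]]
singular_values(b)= [1.28, 1.01, 0.85, 0.14]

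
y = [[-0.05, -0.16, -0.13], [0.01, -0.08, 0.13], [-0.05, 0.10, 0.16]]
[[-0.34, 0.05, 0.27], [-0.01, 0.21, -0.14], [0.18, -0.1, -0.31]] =y @ [[0.98, 1.47, 0.28], [1.32, -1.33, -0.58], [0.63, 0.68, -1.49]]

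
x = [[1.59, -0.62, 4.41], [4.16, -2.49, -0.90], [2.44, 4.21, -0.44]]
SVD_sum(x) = [[2.48, -1.70, 1.31], [3.09, -2.12, 1.62], [-0.39, 0.26, -0.2]] + [[-0.09, -0.11, 0.02], [0.44, 0.56, -0.10], [2.94, 3.77, -0.69]] + [[-0.8,1.19,3.08], [0.63,-0.94,-2.42], [-0.12,0.18,0.45]]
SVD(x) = [[-0.62, 0.03, 0.78],[-0.78, -0.15, -0.61],[0.1, -0.99, 0.11]] @ diag([5.260771062199859, 4.888850088530675, 4.355574892364286]) @ [[-0.76, 0.52, -0.4], [-0.61, -0.78, 0.14], [-0.24, 0.35, 0.91]]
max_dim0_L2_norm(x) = 5.08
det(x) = 112.02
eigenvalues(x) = [(4.92+0j), (-3.13+3.61j), (-3.13-3.61j)]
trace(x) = -1.34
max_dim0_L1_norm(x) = 8.19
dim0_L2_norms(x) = [5.08, 4.93, 4.52]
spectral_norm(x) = 5.26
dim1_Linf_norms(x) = [4.41, 4.16, 4.21]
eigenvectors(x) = [[(-0.73+0j), (-0.13+0.44j), (-0.13-0.44j)], [-0.34+0.00j, 0.66+0.00j, 0.66-0.00j], [-0.60+0.00j, (-0.13-0.58j), -0.13+0.58j]]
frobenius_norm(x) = 8.40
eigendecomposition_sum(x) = [[2.75+0.00j, 0.96-0.00j, 2.10+0.00j], [1.27+0.00j, 0.45-0.00j, (0.97+0j)], [2.25+0.00j, 0.79-0.00j, 1.72+0.00j]] + [[-0.58+0.89j, -0.79-1.31j, (1.15-0.35j)], [(1.44+0.44j), (-1.47+1.6j), -0.94-1.44j], [0.09-1.36j, (1.71+0.98j), (-1.08+1.12j)]] + [[(-0.58-0.89j), -0.79+1.31j, (1.15+0.35j)],[1.44-0.44j, (-1.47-1.6j), (-0.94+1.44j)],[(0.09+1.36j), 1.71-0.98j, (-1.08-1.12j)]]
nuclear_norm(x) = 14.51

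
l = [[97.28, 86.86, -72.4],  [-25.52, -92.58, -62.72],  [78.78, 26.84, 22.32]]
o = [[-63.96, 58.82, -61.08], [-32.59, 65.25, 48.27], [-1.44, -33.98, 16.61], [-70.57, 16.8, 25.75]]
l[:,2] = [-72.4, -62.72, 22.32]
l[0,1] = 86.86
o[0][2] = -61.08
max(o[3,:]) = 25.75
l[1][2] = -62.72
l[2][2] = 22.32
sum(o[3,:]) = -28.019999999999996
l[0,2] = -72.4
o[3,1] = 16.8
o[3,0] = -70.57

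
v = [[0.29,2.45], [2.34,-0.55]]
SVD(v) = [[-0.78,0.62], [0.62,0.78]] @ diag([2.572703803066317, 2.2903919187964554]) @ [[0.48,-0.88], [0.88,0.48]]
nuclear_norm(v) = 4.86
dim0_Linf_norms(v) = [2.34, 2.45]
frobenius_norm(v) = 3.44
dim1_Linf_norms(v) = [2.45, 2.34]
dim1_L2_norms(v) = [2.47, 2.4]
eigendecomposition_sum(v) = [[1.35, 1.16],[1.11, 0.95]] + [[-1.06,1.29], [1.23,-1.5]]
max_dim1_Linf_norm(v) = 2.45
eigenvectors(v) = [[0.77, -0.65],  [0.63, 0.76]]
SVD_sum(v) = [[-0.96, 1.77], [0.77, -1.41]] + [[1.25, 0.68], [1.57, 0.86]]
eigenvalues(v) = [2.3, -2.56]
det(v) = -5.89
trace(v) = -0.26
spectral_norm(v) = 2.57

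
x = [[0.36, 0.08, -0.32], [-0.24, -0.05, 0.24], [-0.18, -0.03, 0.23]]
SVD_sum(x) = [[0.34, 0.07, -0.34], [-0.24, -0.05, 0.24], [-0.21, -0.04, 0.2]] + [[0.02, 0.01, 0.02], [0.00, 0.00, 0.00], [0.03, 0.01, 0.03]] + [[0.00, -0.0, 0.0], [0.0, -0.00, 0.0], [-0.00, 0.0, -0.00]]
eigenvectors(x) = [[-0.73, 0.72, 0.32], [0.52, -0.08, -0.94], [0.44, 0.69, 0.13]]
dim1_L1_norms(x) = [0.76, 0.53, 0.44]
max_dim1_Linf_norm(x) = 0.36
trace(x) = 0.54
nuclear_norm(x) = 0.71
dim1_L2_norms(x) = [0.49, 0.34, 0.29]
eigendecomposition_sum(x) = [[0.34, 0.07, -0.34], [-0.24, -0.05, 0.24], [-0.20, -0.04, 0.21]] + [[0.02,  0.01,  0.02], [-0.00,  -0.00,  -0.0], [0.02,  0.01,  0.02]] + [[0.0, 0.0, -0.00], [-0.0, -0.0, 0.00], [0.00, 0.0, -0.0]]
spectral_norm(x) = 0.66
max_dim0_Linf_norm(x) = 0.36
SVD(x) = [[-0.74, -0.54, -0.41], [0.52, -0.06, -0.85], [0.44, -0.84, 0.32]] @ diag([0.6633542144637096, 0.04755040927016007, 0.00038043590130760487]) @ [[-0.70, -0.15, 0.69], [-0.63, -0.32, -0.71], [-0.33, 0.94, -0.13]]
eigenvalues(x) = [0.5, 0.05, -0.0]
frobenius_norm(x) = 0.67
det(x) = -0.00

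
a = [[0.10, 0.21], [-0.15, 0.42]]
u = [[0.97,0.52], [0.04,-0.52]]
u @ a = [[0.02, 0.42], [0.08, -0.21]]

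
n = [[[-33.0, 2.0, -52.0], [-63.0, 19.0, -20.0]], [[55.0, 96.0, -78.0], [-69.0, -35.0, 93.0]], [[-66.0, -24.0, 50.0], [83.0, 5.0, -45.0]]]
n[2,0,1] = -24.0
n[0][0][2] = -52.0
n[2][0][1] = -24.0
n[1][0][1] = 96.0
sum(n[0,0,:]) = -83.0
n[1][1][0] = -69.0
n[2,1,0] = 83.0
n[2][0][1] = -24.0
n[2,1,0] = 83.0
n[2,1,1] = 5.0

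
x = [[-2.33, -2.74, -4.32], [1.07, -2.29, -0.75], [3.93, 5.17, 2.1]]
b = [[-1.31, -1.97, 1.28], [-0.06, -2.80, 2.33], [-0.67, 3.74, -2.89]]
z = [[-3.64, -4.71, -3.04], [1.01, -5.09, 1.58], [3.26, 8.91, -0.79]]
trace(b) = -7.00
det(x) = -46.37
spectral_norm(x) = 8.62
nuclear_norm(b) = 8.05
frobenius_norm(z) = 12.84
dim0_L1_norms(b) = [2.04, 8.51, 6.5]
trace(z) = -9.52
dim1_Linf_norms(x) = [4.32, 2.29, 5.17]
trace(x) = -2.52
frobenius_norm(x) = 9.23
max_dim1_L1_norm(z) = 12.96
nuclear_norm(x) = 13.26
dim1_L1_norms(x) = [9.39, 4.11, 11.2]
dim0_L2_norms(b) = [1.47, 5.07, 3.93]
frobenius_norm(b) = 6.58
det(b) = 1.54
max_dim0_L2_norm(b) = 5.07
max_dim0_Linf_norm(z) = 8.91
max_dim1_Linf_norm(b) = 3.74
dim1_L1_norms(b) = [4.56, 5.19, 7.3]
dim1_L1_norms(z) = [11.39, 7.68, 12.96]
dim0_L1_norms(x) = [7.33, 10.2, 7.17]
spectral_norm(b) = 6.41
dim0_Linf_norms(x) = [3.93, 5.17, 4.32]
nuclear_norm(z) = 17.78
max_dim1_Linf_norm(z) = 8.91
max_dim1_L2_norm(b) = 4.77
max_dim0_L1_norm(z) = 18.71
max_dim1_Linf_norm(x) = 5.17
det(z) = -69.21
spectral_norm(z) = 11.91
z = b + x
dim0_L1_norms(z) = [7.91, 18.71, 5.41]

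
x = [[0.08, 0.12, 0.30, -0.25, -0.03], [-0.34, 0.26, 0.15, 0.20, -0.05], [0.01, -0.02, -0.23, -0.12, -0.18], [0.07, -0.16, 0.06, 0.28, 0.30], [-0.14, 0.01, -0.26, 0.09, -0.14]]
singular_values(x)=[0.54, 0.53, 0.52, 0.01, 0.0]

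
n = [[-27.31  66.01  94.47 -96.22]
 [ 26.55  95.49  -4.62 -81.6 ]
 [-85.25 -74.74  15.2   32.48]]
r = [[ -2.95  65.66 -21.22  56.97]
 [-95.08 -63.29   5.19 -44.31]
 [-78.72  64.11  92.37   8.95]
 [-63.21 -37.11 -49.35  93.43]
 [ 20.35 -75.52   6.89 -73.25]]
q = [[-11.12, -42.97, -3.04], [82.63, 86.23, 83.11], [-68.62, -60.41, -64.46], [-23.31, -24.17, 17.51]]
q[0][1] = -42.97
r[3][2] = -49.35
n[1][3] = -81.6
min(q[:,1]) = -60.41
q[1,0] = 82.63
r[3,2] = -49.35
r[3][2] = -49.35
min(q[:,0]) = -68.62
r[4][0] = 20.35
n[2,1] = -74.74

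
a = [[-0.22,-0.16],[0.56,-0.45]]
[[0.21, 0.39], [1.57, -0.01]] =a @ [[0.82, -0.93], [-2.47, -1.13]]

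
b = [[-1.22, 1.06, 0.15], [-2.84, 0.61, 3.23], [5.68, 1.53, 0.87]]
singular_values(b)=[6.57, 3.53, 1.13]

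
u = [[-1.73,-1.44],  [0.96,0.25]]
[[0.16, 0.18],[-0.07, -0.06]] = u @ [[-0.07, -0.04], [-0.03, -0.08]]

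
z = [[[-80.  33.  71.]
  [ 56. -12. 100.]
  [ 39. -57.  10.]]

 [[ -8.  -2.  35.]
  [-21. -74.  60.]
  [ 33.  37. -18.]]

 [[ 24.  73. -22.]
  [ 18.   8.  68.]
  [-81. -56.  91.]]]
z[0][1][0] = 56.0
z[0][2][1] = -57.0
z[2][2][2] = 91.0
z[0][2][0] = 39.0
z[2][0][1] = 73.0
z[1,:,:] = [[-8.0, -2.0, 35.0], [-21.0, -74.0, 60.0], [33.0, 37.0, -18.0]]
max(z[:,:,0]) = 56.0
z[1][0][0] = -8.0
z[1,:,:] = [[-8.0, -2.0, 35.0], [-21.0, -74.0, 60.0], [33.0, 37.0, -18.0]]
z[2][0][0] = 24.0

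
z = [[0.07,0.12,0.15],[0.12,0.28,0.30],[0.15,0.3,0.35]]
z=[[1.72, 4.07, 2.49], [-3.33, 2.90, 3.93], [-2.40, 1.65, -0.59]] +[[-1.65, -3.95, -2.34], [3.45, -2.62, -3.63], [2.55, -1.35, 0.94]]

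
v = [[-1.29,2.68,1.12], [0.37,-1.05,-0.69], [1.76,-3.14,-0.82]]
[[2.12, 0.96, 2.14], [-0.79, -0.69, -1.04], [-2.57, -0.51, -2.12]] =v@[[0.48, -0.52, 0.39], [1.20, -0.53, 0.74], [-0.43, 1.53, 0.59]]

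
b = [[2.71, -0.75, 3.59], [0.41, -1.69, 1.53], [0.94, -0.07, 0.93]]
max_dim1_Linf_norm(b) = 3.59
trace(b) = 1.95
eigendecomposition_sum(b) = [[2.76, -0.42, 3.27], [0.46, -0.07, 0.55], [0.90, -0.14, 1.07]] + [[-0.03, 0.01, 0.1], [0.02, -0.01, -0.06], [0.03, -0.01, -0.09]] + [[-0.02, -0.34, 0.22], [-0.07, -1.61, 1.05], [0.0, 0.08, -0.05]]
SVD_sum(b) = [[2.52,  -1.17,  3.59], [1.04,  -0.49,  1.48], [0.71,  -0.33,  1.01]] + [[0.22, 0.41, -0.02], [-0.64, -1.20, 0.06], [0.16, 0.3, -0.01]] + [[-0.02, 0.01, 0.02], [0.01, -0.01, -0.01], [0.07, -0.04, -0.06]]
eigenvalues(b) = [3.76, -0.13, -1.68]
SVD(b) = [[-0.89, 0.32, -0.32],[-0.37, -0.92, 0.13],[-0.25, 0.23, 0.94]] @ diag([5.071230393659457, 1.477601612580951, 0.1118738974145554]) @ [[-0.55, 0.26, -0.79], [0.47, 0.88, -0.04], [0.69, -0.39, -0.61]]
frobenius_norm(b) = 5.28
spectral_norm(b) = 5.07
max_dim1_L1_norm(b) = 7.05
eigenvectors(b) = [[0.94, 0.66, -0.21], [0.16, -0.43, -0.98], [0.31, -0.61, 0.05]]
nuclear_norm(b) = 6.66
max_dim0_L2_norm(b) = 4.01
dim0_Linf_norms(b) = [2.71, 1.69, 3.59]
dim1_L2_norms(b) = [4.56, 2.32, 1.32]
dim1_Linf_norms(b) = [3.59, 1.69, 0.94]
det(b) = 0.84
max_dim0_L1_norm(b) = 6.05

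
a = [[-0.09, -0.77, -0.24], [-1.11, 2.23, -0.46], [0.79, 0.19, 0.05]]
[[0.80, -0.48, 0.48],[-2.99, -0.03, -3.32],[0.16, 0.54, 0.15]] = a @ [[0.47, 0.56, 0.37], [-1.1, 0.38, -1.05], [0.04, 0.56, 1.24]]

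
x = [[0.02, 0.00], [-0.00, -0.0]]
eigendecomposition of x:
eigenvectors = [[1.0, 0.00], [0.0, 1.0]]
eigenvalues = [0.02, -0.0]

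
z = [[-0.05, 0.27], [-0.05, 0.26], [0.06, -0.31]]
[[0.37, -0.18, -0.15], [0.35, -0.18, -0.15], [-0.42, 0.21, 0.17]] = z@[[-1.04,-1.11,-0.20],  [1.16,-0.89,-0.6]]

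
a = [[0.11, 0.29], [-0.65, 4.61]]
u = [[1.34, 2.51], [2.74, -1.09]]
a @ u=[[0.94, -0.04],[11.76, -6.66]]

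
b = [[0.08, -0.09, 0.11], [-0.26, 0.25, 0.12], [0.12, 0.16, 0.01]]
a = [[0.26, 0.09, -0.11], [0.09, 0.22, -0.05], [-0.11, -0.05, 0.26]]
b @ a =[[0.00, -0.02, 0.02], [-0.06, 0.03, 0.05], [0.04, 0.05, -0.02]]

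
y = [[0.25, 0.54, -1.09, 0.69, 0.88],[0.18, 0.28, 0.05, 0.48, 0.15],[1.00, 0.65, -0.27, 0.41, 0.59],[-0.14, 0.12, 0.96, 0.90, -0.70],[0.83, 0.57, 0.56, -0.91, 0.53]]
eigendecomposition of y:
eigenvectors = [[(0.65+0j), (0.65-0j), (0.05+0j), 0.24+0.00j, (-0.13+0j)],[0.07+0.03j, 0.07-0.03j, -0.67+0.00j, (0.26+0j), -0.32+0.00j],[-0.13-0.36j, -0.13+0.36j, (0.32+0j), 0.58+0.00j, (-0.27+0j)],[-0.20+0.11j, (-0.2-0.11j), 0.22+0.00j, 0.17+0.00j, (-0.84+0j)],[-0.61-0.09j, (-0.61+0.09j), 0.62+0.00j, (0.71+0j), (0.33+0j)]]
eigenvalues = [(-0.52+0.62j), (-0.52-0.62j), (-0.05+0j), (1.27+0j), (1.51+0j)]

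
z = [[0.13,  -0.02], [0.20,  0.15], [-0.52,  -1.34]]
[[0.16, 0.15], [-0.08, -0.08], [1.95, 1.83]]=z@ [[0.94,0.87], [-1.82,-1.70]]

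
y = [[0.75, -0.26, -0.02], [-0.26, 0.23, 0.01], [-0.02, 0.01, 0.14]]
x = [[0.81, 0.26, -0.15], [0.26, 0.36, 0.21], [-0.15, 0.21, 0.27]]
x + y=[[1.56, 0.00, -0.17], [0.00, 0.59, 0.22], [-0.17, 0.22, 0.41]]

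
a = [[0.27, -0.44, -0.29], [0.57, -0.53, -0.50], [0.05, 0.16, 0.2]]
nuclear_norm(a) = 1.40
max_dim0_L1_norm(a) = 1.13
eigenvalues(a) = [(-0.09+0.4j), (-0.09-0.4j), (0.12+0j)]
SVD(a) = [[-0.53, 0.29, 0.8], [-0.83, -0.36, -0.42], [0.17, -0.89, 0.43]] @ diag([1.1066153864405806, 0.20529732281921556, 0.08806472469852816]) @ [[-0.55, 0.63, 0.54], [-0.83, -0.38, -0.4], [-0.04, -0.67, 0.74]]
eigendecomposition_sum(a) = [[0.13+0.21j, -0.22-0.04j, (-0.15-0.07j)], [(0.31+0.14j), (-0.27+0.12j), (-0.22+0.04j)], [-0.01-0.13j, 0.09+0.07j, 0.06+0.07j]] + [[(0.13-0.21j),-0.22+0.04j,(-0.15+0.07j)],  [0.31-0.14j,(-0.27-0.12j),(-0.22-0.04j)],  [(-0.01+0.13j),0.09-0.07j,(0.06-0.07j)]] + [[0.02-0.00j, (-0.01-0j), 0.02+0.00j], [(-0.04+0j), 0.02+0.00j, -0.05-0.00j], [0.07-0.00j, -0.03-0.00j, (0.09+0j)]]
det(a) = 0.02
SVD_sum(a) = [[0.32, -0.37, -0.32], [0.51, -0.58, -0.50], [-0.1, 0.12, 0.1]] + [[-0.05, -0.02, -0.02], [0.06, 0.03, 0.03], [0.15, 0.07, 0.07]] + [[-0.0, -0.05, 0.05],  [0.0, 0.03, -0.03],  [-0.0, -0.03, 0.03]]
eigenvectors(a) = [[(-0.47-0.32j), -0.47+0.32j, 0.18+0.00j], [-0.77+0.00j, (-0.77-0j), (-0.5+0j)], [(0.15+0.26j), 0.15-0.26j, (0.85+0j)]]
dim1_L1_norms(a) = [1.0, 1.6, 0.41]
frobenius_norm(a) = 1.13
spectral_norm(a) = 1.11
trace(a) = -0.06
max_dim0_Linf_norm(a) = 0.57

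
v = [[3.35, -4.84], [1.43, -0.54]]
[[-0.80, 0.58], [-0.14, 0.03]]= v@ [[-0.05, -0.03],[0.13, -0.14]]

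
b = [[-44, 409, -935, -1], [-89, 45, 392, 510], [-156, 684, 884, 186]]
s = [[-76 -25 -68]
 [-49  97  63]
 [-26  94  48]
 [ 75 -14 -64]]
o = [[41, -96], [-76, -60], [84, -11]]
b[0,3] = -1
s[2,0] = -26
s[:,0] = [-76, -49, -26, 75]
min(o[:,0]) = -76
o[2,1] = -11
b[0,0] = -44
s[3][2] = -64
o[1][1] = -60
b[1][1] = 45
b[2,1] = 684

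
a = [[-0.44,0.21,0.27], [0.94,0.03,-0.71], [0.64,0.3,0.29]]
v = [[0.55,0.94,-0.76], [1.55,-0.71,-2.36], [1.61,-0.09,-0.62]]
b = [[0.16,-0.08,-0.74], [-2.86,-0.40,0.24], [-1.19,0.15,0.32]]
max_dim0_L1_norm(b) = 4.21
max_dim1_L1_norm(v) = 4.62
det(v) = -3.31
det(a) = -0.18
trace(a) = -0.12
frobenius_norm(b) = 3.24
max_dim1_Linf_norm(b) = 2.86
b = v @ a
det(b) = 0.59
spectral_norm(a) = 1.34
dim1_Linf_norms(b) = [0.74, 2.86, 1.19]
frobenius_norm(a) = 1.51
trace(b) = 0.08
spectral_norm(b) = 3.14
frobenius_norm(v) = 3.64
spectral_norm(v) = 3.34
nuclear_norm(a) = 2.21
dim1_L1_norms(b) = [0.98, 3.5, 1.66]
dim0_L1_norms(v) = [3.71, 1.74, 3.74]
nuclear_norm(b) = 4.15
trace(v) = -0.78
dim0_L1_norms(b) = [4.21, 0.63, 1.3]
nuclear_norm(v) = 5.35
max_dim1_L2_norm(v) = 2.91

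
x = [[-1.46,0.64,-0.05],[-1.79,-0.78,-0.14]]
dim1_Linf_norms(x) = [1.46, 1.79]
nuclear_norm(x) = 3.31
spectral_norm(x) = 2.32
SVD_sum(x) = [[-1.37, -0.15, -0.08],[-1.85, -0.20, -0.11]] + [[-0.09,0.79,0.03],  [0.06,-0.58,-0.03]]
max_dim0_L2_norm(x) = 2.31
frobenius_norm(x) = 2.53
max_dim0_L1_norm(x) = 3.25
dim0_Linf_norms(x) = [1.79, 0.78, 0.14]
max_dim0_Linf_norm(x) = 1.79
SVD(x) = [[-0.60, -0.8], [-0.8, 0.6]] @ diag([2.3248146899598923, 0.9854119226733009]) @ [[0.99, 0.11, 0.06],  [0.11, -0.99, -0.04]]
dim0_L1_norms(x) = [3.25, 1.42, 0.19]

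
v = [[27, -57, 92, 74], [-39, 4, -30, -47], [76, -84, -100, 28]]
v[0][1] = -57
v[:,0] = [27, -39, 76]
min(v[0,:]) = -57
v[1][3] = -47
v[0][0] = 27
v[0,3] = 74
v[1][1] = 4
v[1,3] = -47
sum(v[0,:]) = 136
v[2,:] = [76, -84, -100, 28]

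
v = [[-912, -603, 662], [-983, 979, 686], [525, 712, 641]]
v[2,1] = 712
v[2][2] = 641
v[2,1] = 712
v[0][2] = 662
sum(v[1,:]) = 682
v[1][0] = -983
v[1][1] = 979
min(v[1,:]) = -983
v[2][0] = 525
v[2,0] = 525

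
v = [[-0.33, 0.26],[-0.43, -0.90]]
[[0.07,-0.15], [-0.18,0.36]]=v @ [[-0.05, 0.11],[0.22, -0.45]]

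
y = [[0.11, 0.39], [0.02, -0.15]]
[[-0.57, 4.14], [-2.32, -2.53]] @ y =[[0.02, -0.84],[-0.31, -0.53]]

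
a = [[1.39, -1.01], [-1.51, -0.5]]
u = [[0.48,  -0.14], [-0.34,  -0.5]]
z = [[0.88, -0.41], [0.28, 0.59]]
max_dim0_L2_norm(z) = 0.92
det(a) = -2.22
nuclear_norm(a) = 3.15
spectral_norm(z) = 0.97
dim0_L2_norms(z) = [0.92, 0.72]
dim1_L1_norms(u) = [0.62, 0.84]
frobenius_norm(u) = 0.78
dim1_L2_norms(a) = [1.72, 1.59]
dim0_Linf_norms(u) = [0.48, 0.5]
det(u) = -0.29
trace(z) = 1.47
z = u @ a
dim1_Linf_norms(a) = [1.39, 1.51]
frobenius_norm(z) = 1.17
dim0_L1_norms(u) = [0.82, 0.64]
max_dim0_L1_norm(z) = 1.16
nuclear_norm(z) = 1.62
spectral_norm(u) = 0.65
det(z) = 0.63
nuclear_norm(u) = 1.09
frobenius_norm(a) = 2.34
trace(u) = -0.02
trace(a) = 0.89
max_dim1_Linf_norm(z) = 0.88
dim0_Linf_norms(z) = [0.88, 0.59]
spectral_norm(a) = 2.09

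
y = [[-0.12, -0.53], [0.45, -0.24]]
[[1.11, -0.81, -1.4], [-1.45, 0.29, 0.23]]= y @ [[-3.88, 1.29, 1.71], [-1.22, 1.23, 2.26]]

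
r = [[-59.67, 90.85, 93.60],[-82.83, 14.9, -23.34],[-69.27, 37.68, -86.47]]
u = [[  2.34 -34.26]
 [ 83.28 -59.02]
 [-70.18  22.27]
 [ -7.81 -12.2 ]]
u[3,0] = -7.81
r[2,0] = -69.27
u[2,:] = [-70.18, 22.27]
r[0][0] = -59.67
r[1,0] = -82.83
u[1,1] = -59.02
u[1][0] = 83.28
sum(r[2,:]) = -118.06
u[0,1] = -34.26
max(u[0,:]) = 2.34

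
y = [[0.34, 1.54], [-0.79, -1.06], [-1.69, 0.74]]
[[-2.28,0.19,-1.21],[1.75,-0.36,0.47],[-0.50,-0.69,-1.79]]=y @ [[-0.32, 0.42, 0.65], [-1.41, 0.03, -0.93]]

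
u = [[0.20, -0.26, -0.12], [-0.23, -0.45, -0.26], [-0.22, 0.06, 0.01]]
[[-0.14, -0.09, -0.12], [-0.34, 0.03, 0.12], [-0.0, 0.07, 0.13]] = u @[[0.15, -0.31, -0.57], [0.45, 0.09, 0.06], [0.40, 0.00, -0.08]]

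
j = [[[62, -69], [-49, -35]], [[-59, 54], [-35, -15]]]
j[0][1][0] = -49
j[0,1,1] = -35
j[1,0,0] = -59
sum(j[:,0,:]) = -12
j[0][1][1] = -35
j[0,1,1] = -35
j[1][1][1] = -15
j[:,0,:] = [[62, -69], [-59, 54]]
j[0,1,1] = -35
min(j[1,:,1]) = -15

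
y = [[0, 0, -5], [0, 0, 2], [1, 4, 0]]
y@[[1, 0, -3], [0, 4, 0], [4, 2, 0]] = [[-20, -10, 0], [8, 4, 0], [1, 16, -3]]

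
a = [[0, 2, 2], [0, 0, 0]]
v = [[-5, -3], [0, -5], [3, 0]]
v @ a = [[0, -10, -10], [0, 0, 0], [0, 6, 6]]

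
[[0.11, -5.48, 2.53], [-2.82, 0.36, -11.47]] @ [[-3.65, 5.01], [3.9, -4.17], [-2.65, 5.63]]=[[-28.48,37.65], [42.09,-80.21]]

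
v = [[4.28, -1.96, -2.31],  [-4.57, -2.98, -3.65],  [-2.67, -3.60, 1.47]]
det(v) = -126.881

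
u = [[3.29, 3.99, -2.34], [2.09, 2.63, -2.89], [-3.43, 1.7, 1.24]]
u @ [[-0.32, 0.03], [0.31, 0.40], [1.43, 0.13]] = [[-3.16, 1.39], [-3.99, 0.74], [3.40, 0.74]]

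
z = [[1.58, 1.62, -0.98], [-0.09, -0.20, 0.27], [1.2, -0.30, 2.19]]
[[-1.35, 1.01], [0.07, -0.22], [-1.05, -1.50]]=z @ [[-0.67, -0.10], [-0.27, 0.37], [-0.15, -0.58]]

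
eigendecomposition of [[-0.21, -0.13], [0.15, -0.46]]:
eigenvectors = [[(0.61+0.3j),  0.61-0.30j], [(0.73+0j),  0.73-0.00j]]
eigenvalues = [(-0.34+0.06j), (-0.34-0.06j)]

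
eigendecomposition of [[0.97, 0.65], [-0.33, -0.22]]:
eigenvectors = [[0.95, -0.56], [-0.32, 0.83]]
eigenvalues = [0.75, 0.0]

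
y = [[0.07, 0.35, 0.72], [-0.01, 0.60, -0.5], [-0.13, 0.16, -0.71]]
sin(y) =[[0.06, 0.34, 0.69], [-0.01, 0.57, -0.48], [-0.12, 0.15, -0.69]]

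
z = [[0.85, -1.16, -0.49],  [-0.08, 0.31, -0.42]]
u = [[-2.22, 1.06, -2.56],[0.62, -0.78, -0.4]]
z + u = [[-1.37,  -0.10,  -3.05], [0.54,  -0.47,  -0.82]]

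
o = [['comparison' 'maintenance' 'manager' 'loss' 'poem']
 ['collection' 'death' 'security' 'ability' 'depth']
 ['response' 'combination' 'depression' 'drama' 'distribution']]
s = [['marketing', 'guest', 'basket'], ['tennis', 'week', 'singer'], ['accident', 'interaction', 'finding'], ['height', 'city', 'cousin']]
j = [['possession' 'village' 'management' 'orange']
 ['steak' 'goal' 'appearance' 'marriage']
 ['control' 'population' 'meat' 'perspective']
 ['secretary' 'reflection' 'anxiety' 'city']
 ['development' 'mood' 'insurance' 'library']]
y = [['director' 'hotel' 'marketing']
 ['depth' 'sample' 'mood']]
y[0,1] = 'hotel'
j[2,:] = ['control', 'population', 'meat', 'perspective']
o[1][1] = 'death'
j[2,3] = 'perspective'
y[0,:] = ['director', 'hotel', 'marketing']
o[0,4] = 'poem'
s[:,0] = ['marketing', 'tennis', 'accident', 'height']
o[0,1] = 'maintenance'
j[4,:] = ['development', 'mood', 'insurance', 'library']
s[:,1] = ['guest', 'week', 'interaction', 'city']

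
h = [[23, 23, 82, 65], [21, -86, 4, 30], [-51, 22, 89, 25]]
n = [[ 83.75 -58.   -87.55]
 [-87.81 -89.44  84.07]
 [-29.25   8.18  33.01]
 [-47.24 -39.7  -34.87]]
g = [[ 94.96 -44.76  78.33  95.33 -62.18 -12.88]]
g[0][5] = -12.88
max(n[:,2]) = 84.07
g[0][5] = -12.88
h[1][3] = 30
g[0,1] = -44.76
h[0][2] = 82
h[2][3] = 25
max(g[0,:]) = 95.33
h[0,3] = 65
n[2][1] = 8.18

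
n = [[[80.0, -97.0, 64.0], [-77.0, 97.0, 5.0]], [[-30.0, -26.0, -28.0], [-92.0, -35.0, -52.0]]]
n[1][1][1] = -35.0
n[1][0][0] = -30.0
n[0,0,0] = 80.0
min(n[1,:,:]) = -92.0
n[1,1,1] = -35.0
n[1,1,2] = -52.0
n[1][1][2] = -52.0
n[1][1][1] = -35.0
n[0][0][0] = 80.0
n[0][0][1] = -97.0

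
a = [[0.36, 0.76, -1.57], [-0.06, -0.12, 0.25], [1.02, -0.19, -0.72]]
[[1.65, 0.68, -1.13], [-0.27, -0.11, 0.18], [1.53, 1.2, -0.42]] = a@[[1.37,0.72,-0.57], [0.74,-0.50,-1.09], [-0.38,-0.51,0.06]]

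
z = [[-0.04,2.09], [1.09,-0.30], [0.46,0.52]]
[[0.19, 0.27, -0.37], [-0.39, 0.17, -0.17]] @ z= [[0.12, 0.12], [0.12, -0.95]]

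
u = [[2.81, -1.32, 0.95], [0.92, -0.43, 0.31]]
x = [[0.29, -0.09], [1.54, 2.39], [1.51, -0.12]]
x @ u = [[0.73,-0.34,0.25],[6.53,-3.06,2.20],[4.13,-1.94,1.4]]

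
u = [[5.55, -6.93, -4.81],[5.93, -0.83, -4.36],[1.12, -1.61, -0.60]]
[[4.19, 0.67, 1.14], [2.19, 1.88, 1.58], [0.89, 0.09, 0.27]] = u @ [[0.27,0.32,0.36], [-0.34,0.18,0.04], [-0.07,-0.03,0.12]]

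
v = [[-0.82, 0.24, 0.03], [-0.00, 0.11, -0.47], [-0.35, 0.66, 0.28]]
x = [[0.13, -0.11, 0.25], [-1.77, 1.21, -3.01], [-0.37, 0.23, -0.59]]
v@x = [[-0.54,0.39,-0.95], [-0.02,0.02,-0.05], [-1.32,0.90,-2.24]]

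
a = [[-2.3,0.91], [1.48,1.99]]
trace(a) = -0.31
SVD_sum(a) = [[-1.88, -0.54], [1.9, 0.55]] + [[-0.42, 1.45], [-0.42, 1.44]]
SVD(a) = [[-0.7,0.71], [0.71,0.7]] @ diag([2.779834952939031, 2.130989825038697]) @ [[0.96, 0.28],  [-0.28, 0.96]]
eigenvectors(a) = [[-0.95, -0.19],[0.31, -0.98]]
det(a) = -5.92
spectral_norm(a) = 2.78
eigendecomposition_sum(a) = [[-2.44,0.48], [0.79,-0.16]] + [[0.14, 0.43], [0.69, 2.15]]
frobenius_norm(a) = 3.50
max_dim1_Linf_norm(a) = 2.3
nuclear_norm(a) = 4.91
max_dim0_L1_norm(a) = 3.78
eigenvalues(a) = [-2.59, 2.28]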